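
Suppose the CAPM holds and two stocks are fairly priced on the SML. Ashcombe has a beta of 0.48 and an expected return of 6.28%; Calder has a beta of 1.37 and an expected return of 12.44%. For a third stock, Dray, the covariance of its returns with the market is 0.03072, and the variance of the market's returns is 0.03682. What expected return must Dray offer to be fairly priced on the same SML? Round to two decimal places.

MRP = (12.44% − 6.28%) / (1.37 − 0.48) = 6.9213%
R_f = 6.28% − 0.48 × 6.9213% = 2.9578%
β_Dray = Cov / Var(R_m) = 0.03072 / 0.03682 = 0.8343
E(R_Dray) = R_f + β × MRP = 2.9578% + 0.8343 × 6.9213% = 8.73%

8.73%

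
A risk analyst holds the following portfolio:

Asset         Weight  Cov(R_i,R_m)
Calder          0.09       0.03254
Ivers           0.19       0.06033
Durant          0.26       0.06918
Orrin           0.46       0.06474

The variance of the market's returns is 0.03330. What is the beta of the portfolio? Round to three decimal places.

β_Calder = 0.03254 / 0.03330 = 0.9772
β_Ivers = 0.06033 / 0.03330 = 1.8117
β_Durant = 0.06918 / 0.03330 = 2.0775
β_Orrin = 0.06474 / 0.03330 = 1.9441
β_P = Σ w_i β_i = 0.09×0.9772 + 0.19×1.8117 + 0.26×2.0775 + 0.46×1.9441 = 1.8666

1.867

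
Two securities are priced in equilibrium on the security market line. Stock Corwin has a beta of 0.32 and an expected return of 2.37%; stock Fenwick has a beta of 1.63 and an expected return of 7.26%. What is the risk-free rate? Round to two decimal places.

Both satisfy E(R) = R_f + β·MRP, so the slope of the SML is
MRP = (7.26% − 2.37%) / (1.63 − 0.32) = 4.89% / 1.31 = 3.7328%
R_f = E(R_Corwin) − β_Corwin·MRP = 2.37% − 0.32 × 3.7328% = 1.1755%

1.18%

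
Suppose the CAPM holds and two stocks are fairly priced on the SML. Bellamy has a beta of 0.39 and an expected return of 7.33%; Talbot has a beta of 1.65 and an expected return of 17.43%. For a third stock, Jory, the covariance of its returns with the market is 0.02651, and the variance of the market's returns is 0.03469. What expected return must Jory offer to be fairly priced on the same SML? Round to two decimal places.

MRP = (17.43% − 7.33%) / (1.65 − 0.39) = 8.0159%
R_f = 7.33% − 0.39 × 8.0159% = 4.2038%
β_Jory = Cov / Var(R_m) = 0.02651 / 0.03469 = 0.7642
E(R_Jory) = R_f + β × MRP = 4.2038% + 0.7642 × 8.0159% = 10.33%

10.33%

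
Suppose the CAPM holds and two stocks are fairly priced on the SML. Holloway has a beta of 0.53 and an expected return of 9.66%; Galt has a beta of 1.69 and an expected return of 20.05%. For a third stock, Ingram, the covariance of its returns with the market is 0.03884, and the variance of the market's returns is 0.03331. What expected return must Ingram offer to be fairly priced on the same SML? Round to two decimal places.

MRP = (20.05% − 9.66%) / (1.69 − 0.53) = 8.9569%
R_f = 9.66% − 0.53 × 8.9569% = 4.9128%
β_Ingram = Cov / Var(R_m) = 0.03884 / 0.03331 = 1.1660
E(R_Ingram) = R_f + β × MRP = 4.9128% + 1.1660 × 8.9569% = 15.36%

15.36%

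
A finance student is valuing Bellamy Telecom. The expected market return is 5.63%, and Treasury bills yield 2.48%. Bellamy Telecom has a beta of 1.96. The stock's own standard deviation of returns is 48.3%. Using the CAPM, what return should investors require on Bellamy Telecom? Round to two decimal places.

Market risk premium = E(R_m) − R_f = 5.63% − 2.48% = 3.15%
E(R) = R_f + β × MRP = 2.48% + 1.96 × 3.15% = 8.65%

8.65%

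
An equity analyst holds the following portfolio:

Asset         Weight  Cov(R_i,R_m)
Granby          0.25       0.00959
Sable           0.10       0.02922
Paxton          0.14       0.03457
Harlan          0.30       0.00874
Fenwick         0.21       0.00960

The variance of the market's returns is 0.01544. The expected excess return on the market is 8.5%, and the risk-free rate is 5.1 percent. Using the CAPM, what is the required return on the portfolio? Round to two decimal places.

13.25%

β_Granby = 0.00959 / 0.01544 = 0.6211
β_Sable = 0.02922 / 0.01544 = 1.8925
β_Paxton = 0.03457 / 0.01544 = 2.2390
β_Harlan = 0.00874 / 0.01544 = 0.5661
β_Fenwick = 0.00960 / 0.01544 = 0.6218
β_P = Σ w_i β_i = 0.25×0.6211 + 0.10×1.8925 + 0.14×2.2390 + 0.30×0.5661 + 0.21×0.6218 = 0.9584
E(R_P) = R_f + β_P × MRP = 5.1% + 0.9584 × 8.5% = 13.25%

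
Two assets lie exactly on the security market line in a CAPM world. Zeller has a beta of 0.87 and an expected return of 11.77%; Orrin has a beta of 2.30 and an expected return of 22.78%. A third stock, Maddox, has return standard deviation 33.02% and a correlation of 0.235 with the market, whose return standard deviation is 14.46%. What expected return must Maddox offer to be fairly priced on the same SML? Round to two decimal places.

MRP = (22.78% − 11.77%) / (2.30 − 0.87) = 7.6993%
R_f = 11.77% − 0.87 × 7.6993% = 5.0716%
β_Maddox = ρ·σ_i/σ_m = 0.235 × 33.02 / 14.46 = 0.5366
E(R_Maddox) = R_f + β × MRP = 5.0716% + 0.5366 × 7.6993% = 9.20%

9.20%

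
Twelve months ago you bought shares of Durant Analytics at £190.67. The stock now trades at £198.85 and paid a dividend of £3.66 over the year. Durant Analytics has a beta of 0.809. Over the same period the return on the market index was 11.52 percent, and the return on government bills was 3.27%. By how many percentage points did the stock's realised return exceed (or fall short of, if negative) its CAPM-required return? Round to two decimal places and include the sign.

Realised HPR = (P1 + D1 − P0) / P0 = (198.85 + 3.66 − 190.67) / 190.67 = 11.84 / 190.67 = 6.2097%
MRP = 11.52% − 3.27% = 8.25%
CAPM required = R_f + β·MRP = 3.27% + 0.809 × 8.25% = 9.94425%
α = realised − required = 6.2097% − 9.94425% = -3.73%

-3.73%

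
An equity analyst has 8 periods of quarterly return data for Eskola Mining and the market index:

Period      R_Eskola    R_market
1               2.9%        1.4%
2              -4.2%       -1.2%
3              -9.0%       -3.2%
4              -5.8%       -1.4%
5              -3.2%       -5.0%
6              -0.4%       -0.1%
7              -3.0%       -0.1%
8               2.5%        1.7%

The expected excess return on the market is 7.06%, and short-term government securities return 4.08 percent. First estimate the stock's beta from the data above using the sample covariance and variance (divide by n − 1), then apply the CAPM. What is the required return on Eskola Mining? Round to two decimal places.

13.31%

Mean R_i = (2.9 − 4.2 − 9.0 − 5.8 − 3.2 − 0.4 − 3.0 + 2.5) / 8 = -2.5250%
Mean R_m = (1.4 − 1.2 − 3.2 − 1.4 − 5.0 − 0.1 − 0.1 + 1.7) / 8 = -0.9875%
Σ(R_i − R̄_i)(R_m − R̄_m) = 46.6625  ⇒  Cov = 46.6625 / 7 = 6.6661
Σ(R_m − R̄_m)² = 35.7088  ⇒  Var(R_m) = 35.7088 / 7 = 5.1013
β = Cov / Var(R_m) = 6.6661 / 5.1013 = 1.3067
E(R) = R_f + β × MRP = 4.08% + 1.3067 × 7.06% = 13.31%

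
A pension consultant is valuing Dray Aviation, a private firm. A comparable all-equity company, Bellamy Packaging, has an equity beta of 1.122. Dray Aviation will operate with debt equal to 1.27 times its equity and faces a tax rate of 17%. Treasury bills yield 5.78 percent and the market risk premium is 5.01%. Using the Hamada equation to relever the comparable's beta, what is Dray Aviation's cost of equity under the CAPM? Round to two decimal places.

β_L = β_U × [1 + (1 − t)(D/E)] = 1.122 × [1 + (1 − 0.17) × 1.27]
    = 1.122 × [1 + 0.83 × 1.27] = 1.122 × 2.0541 = 2.3047
E(R) = R_f + β_L × MRP = 5.78% + 2.3047 × 5.01% = 17.33%

17.33%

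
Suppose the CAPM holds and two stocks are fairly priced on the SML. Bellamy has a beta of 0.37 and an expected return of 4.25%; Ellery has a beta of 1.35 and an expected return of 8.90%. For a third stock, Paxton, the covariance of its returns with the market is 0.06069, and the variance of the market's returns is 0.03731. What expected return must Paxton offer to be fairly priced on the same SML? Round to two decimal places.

10.21%

MRP = (8.90% − 4.25%) / (1.35 − 0.37) = 4.7449%
R_f = 4.25% − 0.37 × 4.7449% = 2.4944%
β_Paxton = Cov / Var(R_m) = 0.06069 / 0.03731 = 1.6266
E(R_Paxton) = R_f + β × MRP = 2.4944% + 1.6266 × 4.7449% = 10.21%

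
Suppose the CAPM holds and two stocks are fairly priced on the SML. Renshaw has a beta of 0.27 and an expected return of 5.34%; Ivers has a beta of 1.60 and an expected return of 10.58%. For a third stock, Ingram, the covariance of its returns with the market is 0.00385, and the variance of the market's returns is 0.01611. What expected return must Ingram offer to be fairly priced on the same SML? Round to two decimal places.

5.22%

MRP = (10.58% − 5.34%) / (1.60 − 0.27) = 3.9398%
R_f = 5.34% − 0.27 × 3.9398% = 4.2763%
β_Ingram = Cov / Var(R_m) = 0.00385 / 0.01611 = 0.2390
E(R_Ingram) = R_f + β × MRP = 4.2763% + 0.2390 × 3.9398% = 5.22%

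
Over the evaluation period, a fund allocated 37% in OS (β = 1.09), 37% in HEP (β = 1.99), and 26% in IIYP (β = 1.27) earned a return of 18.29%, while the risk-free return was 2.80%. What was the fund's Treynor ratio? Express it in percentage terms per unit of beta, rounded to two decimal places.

10.54%

β_P = 0.37×1.09 + 0.37×1.99 + 0.26×1.27 = 1.4698
Treynor = (R_P − R_f) / β_P = (18.29% − 2.80%) / 1.4698 = 15.49% / 1.4698 = 10.54%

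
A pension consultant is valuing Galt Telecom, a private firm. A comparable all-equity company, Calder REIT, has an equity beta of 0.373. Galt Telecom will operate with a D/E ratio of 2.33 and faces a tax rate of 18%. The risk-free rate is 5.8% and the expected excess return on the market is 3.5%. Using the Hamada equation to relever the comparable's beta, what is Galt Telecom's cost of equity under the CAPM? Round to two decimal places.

9.60%

β_L = β_U × [1 + (1 − t)(D/E)] = 0.373 × [1 + (1 − 0.18) × 2.33]
    = 0.373 × [1 + 0.82 × 2.33] = 0.373 × 2.9106 = 1.0857
E(R) = R_f + β_L × MRP = 5.8% + 1.0857 × 3.5% = 9.60%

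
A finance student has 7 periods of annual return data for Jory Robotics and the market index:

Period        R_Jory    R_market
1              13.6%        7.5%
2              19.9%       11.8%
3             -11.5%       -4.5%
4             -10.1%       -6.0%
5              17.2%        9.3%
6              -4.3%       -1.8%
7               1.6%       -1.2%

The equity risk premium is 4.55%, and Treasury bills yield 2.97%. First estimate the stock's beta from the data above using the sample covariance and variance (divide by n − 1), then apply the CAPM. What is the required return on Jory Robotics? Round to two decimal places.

11.15%

Mean R_i = (13.6 + 19.9 − 11.5 − 10.1 + 17.2 − 4.3 + 1.6) / 7 = 3.7714%
Mean R_m = (7.5 + 11.8 − 4.5 − 6.0 + 9.3 − 1.8 − 1.2) / 7 = 2.1571%
Σ(R_i − R̄_i)(R_m − R̄_m) = 558.0014  ⇒  Cov = 558.0014 / 6 = 93.0002
Σ(R_m − R̄_m)² = 310.3371  ⇒  Var(R_m) = 310.3371 / 6 = 51.7229
β = Cov / Var(R_m) = 93.0002 / 51.7229 = 1.7980
E(R) = R_f + β × MRP = 2.97% + 1.7980 × 4.55% = 11.15%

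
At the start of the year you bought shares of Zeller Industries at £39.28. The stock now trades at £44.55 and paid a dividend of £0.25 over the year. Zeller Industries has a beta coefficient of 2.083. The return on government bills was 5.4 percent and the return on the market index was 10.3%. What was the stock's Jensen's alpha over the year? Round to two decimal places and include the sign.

-1.55%

Realised HPR = (P1 + D1 − P0) / P0 = (44.55 + 0.25 − 39.28) / 39.28 = 5.52 / 39.28 = 14.0530%
MRP = 10.3% − 5.4% = 4.90%
CAPM required = R_f + β·MRP = 5.4% + 2.083 × 4.9% = 15.6067%
α = realised − required = 14.0530% − 15.6067% = -1.55%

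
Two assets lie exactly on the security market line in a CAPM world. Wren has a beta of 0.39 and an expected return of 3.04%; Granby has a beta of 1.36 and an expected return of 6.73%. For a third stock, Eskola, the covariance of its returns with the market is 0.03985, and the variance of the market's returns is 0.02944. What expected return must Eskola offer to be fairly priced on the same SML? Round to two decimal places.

MRP = (6.73% − 3.04%) / (1.36 − 0.39) = 3.8041%
R_f = 3.04% − 0.39 × 3.8041% = 1.5564%
β_Eskola = Cov / Var(R_m) = 0.03985 / 0.02944 = 1.3536
E(R_Eskola) = R_f + β × MRP = 1.5564% + 1.3536 × 3.8041% = 6.71%

6.71%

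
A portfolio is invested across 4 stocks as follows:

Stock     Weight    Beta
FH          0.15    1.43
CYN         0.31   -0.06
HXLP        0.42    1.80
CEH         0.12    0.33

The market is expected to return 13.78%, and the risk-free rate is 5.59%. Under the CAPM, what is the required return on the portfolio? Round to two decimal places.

13.71%

β_P = Σ w_i β_i = 0.15×1.43 + 0.31×-0.06 + 0.42×1.80 + 0.12×0.33 = 0.9915
MRP = 13.78% − 5.59% = 8.19%
E(R_P) = R_f + β_P × MRP = 5.59% + 0.9915 × 8.19% = 13.71%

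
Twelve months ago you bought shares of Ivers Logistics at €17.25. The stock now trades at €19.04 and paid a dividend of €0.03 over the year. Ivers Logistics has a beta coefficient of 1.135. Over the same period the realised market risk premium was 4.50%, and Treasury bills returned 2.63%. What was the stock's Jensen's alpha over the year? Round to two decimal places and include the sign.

Realised HPR = (P1 + D1 − P0) / P0 = (19.04 + 0.03 − 17.25) / 17.25 = 1.82 / 17.25 = 10.5507%
CAPM required = R_f + β·MRP = 2.63% + 1.135 × 4.50% = 7.73750%
α = realised − required = 10.5507% − 7.73750% = +2.81%

+2.81%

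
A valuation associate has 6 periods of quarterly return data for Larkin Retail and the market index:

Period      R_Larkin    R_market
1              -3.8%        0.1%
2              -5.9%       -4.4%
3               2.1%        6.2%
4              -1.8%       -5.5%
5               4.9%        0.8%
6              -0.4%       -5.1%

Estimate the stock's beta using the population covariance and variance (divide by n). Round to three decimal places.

Mean R_i = (-3.8 − 5.9 + 2.1 − 1.8 + 4.9 − 0.4) / 6 = -0.8167%
Mean R_m = (0.1 − 4.4 + 6.2 − 5.5 + 0.8 − 5.1) / 6 = -1.3167%
Σ(R_i − R̄_i)(R_m − R̄_m) = 48.0083  ⇒  Cov = 48.0083 / 6 = 8.0014
Σ(R_m − R̄_m)² = 104.3083  ⇒  Var(R_m) = 104.3083 / 6 = 17.3847
β = Cov / Var(R_m) = 8.0014 / 17.3847 = 0.4603

0.460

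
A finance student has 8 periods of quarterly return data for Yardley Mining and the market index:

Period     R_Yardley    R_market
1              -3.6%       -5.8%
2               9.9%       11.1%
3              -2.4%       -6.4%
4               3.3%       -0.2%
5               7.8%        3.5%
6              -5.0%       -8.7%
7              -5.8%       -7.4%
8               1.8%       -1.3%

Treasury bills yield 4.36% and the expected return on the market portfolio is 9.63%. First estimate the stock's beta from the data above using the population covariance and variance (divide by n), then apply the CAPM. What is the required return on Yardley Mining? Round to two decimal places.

Mean R_i = (-3.6 + 9.9 − 2.4 + 3.3 + 7.8 − 5.0 − 5.8 + 1.8) / 8 = 0.7500%
Mean R_m = (-5.8 + 11.1 − 6.4 − 0.2 + 3.5 − 8.7 − 7.4 − 1.3) / 8 = -1.9000%
Σ(R_i − R̄_i)(R_m − R̄_m) = 268.2500  ⇒  Cov = 268.2500 / 8 = 33.5313
Σ(R_m − R̄_m)² = 313.3600  ⇒  Var(R_m) = 313.3600 / 8 = 39.1700
β = Cov / Var(R_m) = 33.5313 / 39.1700 = 0.8560
MRP = 9.63% − 4.36% = 5.27%
E(R) = R_f + β × MRP = 4.36% + 0.8560 × 5.27% = 8.87%

8.87%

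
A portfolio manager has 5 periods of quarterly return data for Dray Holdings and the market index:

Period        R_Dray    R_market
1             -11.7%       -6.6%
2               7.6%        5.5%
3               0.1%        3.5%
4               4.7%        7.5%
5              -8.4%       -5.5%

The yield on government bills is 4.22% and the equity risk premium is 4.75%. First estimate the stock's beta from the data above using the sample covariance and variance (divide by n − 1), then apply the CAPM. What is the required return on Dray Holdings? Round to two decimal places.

10.07%

Mean R_i = (-11.7 + 7.6 + 0.1 + 4.7 − 8.4) / 5 = -1.5400%
Mean R_m = (-6.6 + 5.5 + 3.5 + 7.5 − 5.5) / 5 = 0.8800%
Σ(R_i − R̄_i)(R_m − R̄_m) = 207.5960  ⇒  Cov = 207.5960 / 4 = 51.8990
Σ(R_m − R̄_m)² = 168.6880  ⇒  Var(R_m) = 168.6880 / 4 = 42.1720
β = Cov / Var(R_m) = 51.8990 / 42.1720 = 1.2307
E(R) = R_f + β × MRP = 4.22% + 1.2307 × 4.75% = 10.07%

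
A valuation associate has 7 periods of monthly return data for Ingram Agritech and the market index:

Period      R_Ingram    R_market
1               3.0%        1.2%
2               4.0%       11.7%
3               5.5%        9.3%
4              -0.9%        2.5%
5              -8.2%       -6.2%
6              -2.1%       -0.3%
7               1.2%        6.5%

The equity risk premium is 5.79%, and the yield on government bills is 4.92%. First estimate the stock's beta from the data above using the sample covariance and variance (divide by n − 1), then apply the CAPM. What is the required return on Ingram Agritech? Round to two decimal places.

8.78%

Mean R_i = (3.0 + 4.0 + 5.5 − 0.9 − 8.2 − 2.1 + 1.2) / 7 = 0.3571%
Mean R_m = (1.2 + 11.7 + 9.3 + 2.5 − 6.2 − 0.3 + 6.5) / 7 = 3.5286%
Σ(R_i − R̄_i)(R_m − R̄_m) = 149.7486  ⇒  Cov = 149.7486 / 6 = 24.9581
Σ(R_m − R̄_m)² = 224.6943  ⇒  Var(R_m) = 224.6943 / 6 = 37.4491
β = Cov / Var(R_m) = 24.9581 / 37.4491 = 0.6665
E(R) = R_f + β × MRP = 4.92% + 0.6665 × 5.79% = 8.78%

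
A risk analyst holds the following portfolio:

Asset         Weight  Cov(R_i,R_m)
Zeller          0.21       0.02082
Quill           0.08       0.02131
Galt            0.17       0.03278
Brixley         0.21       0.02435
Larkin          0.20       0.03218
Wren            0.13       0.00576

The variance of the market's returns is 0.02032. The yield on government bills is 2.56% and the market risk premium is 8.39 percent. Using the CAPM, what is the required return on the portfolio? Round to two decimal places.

β_Zeller = 0.02082 / 0.02032 = 1.0246
β_Quill = 0.02131 / 0.02032 = 1.0487
β_Galt = 0.03278 / 0.02032 = 1.6132
β_Brixley = 0.02435 / 0.02032 = 1.1983
β_Larkin = 0.03218 / 0.02032 = 1.5837
β_Wren = 0.00576 / 0.02032 = 0.2835
β_P = Σ w_i β_i = 0.21×1.0246 + 0.08×1.0487 + 0.17×1.6132 + 0.21×1.1983 + 0.20×1.5837 + 0.13×0.2835 = 1.1785
E(R_P) = R_f + β_P × MRP = 2.56% + 1.1785 × 8.39% = 12.45%

12.45%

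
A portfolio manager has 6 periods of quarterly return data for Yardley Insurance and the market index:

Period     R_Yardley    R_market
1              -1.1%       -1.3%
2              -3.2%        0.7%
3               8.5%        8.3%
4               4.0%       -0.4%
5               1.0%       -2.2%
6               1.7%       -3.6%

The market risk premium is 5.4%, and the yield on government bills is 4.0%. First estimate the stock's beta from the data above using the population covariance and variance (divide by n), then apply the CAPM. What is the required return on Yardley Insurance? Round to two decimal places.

7.48%

Mean R_i = (-1.1 − 3.2 + 8.5 + 4.0 + 1.0 + 1.7) / 6 = 1.8167%
Mean R_m = (-1.3 + 0.7 + 8.3 − 0.4 − 2.2 − 3.6) / 6 = 0.2500%
Σ(R_i − R̄_i)(R_m − R̄_m) = 57.0950  ⇒  Cov = 57.0950 / 6 = 9.5158
Σ(R_m − R̄_m)² = 88.6550  ⇒  Var(R_m) = 88.6550 / 6 = 14.7758
β = Cov / Var(R_m) = 9.5158 / 14.7758 = 0.6440
E(R) = R_f + β × MRP = 4.0% + 0.6440 × 5.4% = 7.48%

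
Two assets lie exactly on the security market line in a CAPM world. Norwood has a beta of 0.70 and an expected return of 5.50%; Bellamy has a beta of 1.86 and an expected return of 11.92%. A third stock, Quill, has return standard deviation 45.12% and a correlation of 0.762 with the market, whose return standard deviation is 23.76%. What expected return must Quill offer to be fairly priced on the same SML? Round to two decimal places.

9.63%

MRP = (11.92% − 5.50%) / (1.86 − 0.70) = 5.5345%
R_f = 5.50% − 0.70 × 5.5345% = 1.6259%
β_Quill = ρ·σ_i/σ_m = 0.762 × 45.12 / 23.76 = 1.4470
E(R_Quill) = R_f + β × MRP = 1.6259% + 1.4470 × 5.5345% = 9.63%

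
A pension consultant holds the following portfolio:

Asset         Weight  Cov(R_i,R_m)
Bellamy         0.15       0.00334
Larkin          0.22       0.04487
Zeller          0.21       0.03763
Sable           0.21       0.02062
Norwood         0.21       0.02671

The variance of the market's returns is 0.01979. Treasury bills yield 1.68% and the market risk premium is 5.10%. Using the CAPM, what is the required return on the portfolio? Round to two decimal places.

β_Bellamy = 0.00334 / 0.01979 = 0.1688
β_Larkin = 0.04487 / 0.01979 = 2.2673
β_Zeller = 0.03763 / 0.01979 = 1.9015
β_Sable = 0.02062 / 0.01979 = 1.0419
β_Norwood = 0.02671 / 0.01979 = 1.3497
β_P = Σ w_i β_i = 0.15×0.1688 + 0.22×2.2673 + 0.21×1.9015 + 0.21×1.0419 + 0.21×1.3497 = 1.4257
E(R_P) = R_f + β_P × MRP = 1.68% + 1.4257 × 5.10% = 8.95%

8.95%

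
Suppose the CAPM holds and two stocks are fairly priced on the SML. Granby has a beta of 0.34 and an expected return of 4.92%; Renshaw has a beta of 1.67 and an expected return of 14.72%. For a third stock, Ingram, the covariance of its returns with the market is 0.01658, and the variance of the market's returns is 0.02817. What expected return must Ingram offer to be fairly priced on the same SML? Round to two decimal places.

6.75%

MRP = (14.72% − 4.92%) / (1.67 − 0.34) = 7.3684%
R_f = 4.92% − 0.34 × 7.3684% = 2.4147%
β_Ingram = Cov / Var(R_m) = 0.01658 / 0.02817 = 0.5886
E(R_Ingram) = R_f + β × MRP = 2.4147% + 0.5886 × 7.3684% = 6.75%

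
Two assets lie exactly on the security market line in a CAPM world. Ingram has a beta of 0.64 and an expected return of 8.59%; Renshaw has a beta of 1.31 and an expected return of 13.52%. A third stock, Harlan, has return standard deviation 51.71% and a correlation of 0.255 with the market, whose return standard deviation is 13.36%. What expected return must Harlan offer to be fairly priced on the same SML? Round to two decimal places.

11.14%

MRP = (13.52% − 8.59%) / (1.31 − 0.64) = 7.3582%
R_f = 8.59% − 0.64 × 7.3582% = 3.8808%
β_Harlan = ρ·σ_i/σ_m = 0.255 × 51.71 / 13.36 = 0.9870
E(R_Harlan) = R_f + β × MRP = 3.8808% + 0.9870 × 7.3582% = 11.14%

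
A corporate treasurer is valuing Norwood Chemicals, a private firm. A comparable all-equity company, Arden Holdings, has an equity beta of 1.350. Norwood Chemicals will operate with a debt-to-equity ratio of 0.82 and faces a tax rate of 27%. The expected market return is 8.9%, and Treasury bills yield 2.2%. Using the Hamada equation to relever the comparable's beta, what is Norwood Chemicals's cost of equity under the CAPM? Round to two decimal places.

16.66%

β_L = β_U × [1 + (1 − t)(D/E)] = 1.350 × [1 + (1 − 0.27) × 0.82]
    = 1.350 × [1 + 0.73 × 0.82] = 1.350 × 1.5986 = 2.1581
MRP = 8.9% − 2.2% = 6.70%
E(R) = R_f + β_L × MRP = 2.2% + 2.1581 × 6.7% = 16.66%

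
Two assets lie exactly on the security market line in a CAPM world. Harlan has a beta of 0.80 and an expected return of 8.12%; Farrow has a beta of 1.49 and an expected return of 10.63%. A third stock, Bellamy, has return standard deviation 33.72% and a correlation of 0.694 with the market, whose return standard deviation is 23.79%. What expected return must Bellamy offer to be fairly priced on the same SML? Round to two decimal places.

MRP = (10.63% − 8.12%) / (1.49 − 0.80) = 3.6377%
R_f = 8.12% − 0.80 × 3.6377% = 5.2098%
β_Bellamy = ρ·σ_i/σ_m = 0.694 × 33.72 / 23.79 = 0.9837
E(R_Bellamy) = R_f + β × MRP = 5.2098% + 0.9837 × 3.6377% = 8.79%

8.79%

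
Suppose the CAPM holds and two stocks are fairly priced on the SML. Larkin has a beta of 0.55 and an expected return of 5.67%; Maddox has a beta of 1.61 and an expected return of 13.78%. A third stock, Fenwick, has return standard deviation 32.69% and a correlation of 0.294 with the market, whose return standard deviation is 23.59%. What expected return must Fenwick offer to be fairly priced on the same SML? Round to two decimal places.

4.58%

MRP = (13.78% − 5.67%) / (1.61 − 0.55) = 7.6509%
R_f = 5.67% − 0.55 × 7.6509% = 1.4620%
β_Fenwick = ρ·σ_i/σ_m = 0.294 × 32.69 / 23.59 = 0.4074
E(R_Fenwick) = R_f + β × MRP = 1.4620% + 0.4074 × 7.6509% = 4.58%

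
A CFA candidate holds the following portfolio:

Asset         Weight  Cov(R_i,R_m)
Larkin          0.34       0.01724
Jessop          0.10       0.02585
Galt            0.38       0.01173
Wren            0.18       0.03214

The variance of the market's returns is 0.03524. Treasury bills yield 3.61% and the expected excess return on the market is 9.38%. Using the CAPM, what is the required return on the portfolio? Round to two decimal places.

8.58%

β_Larkin = 0.01724 / 0.03524 = 0.4892
β_Jessop = 0.02585 / 0.03524 = 0.7335
β_Galt = 0.01173 / 0.03524 = 0.3329
β_Wren = 0.03214 / 0.03524 = 0.9120
β_P = Σ w_i β_i = 0.34×0.4892 + 0.10×0.7335 + 0.38×0.3329 + 0.18×0.9120 = 0.5303
E(R_P) = R_f + β_P × MRP = 3.61% + 0.5303 × 9.38% = 8.58%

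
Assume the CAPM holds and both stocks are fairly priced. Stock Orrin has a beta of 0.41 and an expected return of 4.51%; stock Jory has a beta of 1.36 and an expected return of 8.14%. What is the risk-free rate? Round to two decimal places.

2.94%

Both satisfy E(R) = R_f + β·MRP, so the slope of the SML is
MRP = (8.14% − 4.51%) / (1.36 − 0.41) = 3.63% / 0.95 = 3.8211%
R_f = E(R_Orrin) − β_Orrin·MRP = 4.51% − 0.41 × 3.8211% = 2.9433%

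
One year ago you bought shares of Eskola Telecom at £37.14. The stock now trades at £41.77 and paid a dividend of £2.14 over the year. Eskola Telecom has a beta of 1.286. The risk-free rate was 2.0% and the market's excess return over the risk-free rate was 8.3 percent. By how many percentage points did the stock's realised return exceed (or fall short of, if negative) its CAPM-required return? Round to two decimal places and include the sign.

Realised HPR = (P1 + D1 − P0) / P0 = (41.77 + 2.14 − 37.14) / 37.14 = 6.77 / 37.14 = 18.2283%
CAPM required = R_f + β·MRP = 2.0% + 1.286 × 8.3% = 12.6738%
α = realised − required = 18.2283% − 12.6738% = +5.55%

+5.55%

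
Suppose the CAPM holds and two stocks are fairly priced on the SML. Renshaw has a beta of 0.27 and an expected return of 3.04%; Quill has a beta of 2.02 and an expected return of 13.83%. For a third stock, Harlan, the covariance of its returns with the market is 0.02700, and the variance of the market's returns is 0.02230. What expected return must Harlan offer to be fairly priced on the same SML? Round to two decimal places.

8.84%

MRP = (13.83% − 3.04%) / (2.02 − 0.27) = 6.1657%
R_f = 3.04% − 0.27 × 6.1657% = 1.3753%
β_Harlan = Cov / Var(R_m) = 0.02700 / 0.02230 = 1.2108
E(R_Harlan) = R_f + β × MRP = 1.3753% + 1.2108 × 6.1657% = 8.84%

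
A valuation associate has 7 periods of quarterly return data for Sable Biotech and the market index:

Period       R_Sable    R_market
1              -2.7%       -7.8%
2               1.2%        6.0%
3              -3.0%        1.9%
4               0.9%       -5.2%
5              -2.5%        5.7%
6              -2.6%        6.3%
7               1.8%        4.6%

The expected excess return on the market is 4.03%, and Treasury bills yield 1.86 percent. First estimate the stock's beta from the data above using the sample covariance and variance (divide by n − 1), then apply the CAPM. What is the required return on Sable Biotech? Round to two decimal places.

2.00%

Mean R_i = (-2.7 + 1.2 − 3.0 + 0.9 − 2.5 − 2.6 + 1.8) / 7 = -0.9857%
Mean R_m = (-7.8 + 6.0 + 1.9 − 5.2 + 5.7 + 6.3 + 4.6) / 7 = 1.6429%
Σ(R_i − R̄_i)(R_m − R̄_m) = 6.8657  ⇒  Cov = 6.8657 / 6 = 1.1443
Σ(R_m − R̄_m)² = 201.9371  ⇒  Var(R_m) = 201.9371 / 6 = 33.6562
β = Cov / Var(R_m) = 1.1443 / 33.6562 = 0.0340
E(R) = R_f + β × MRP = 1.86% + 0.0340 × 4.03% = 2.00%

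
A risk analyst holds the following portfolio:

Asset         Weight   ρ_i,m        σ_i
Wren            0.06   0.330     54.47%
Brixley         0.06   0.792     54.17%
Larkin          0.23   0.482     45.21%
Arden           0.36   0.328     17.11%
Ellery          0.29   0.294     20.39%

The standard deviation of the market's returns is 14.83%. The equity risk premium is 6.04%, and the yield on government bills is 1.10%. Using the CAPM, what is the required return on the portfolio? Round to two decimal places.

6.16%

β_Wren = 0.330 × 54.47% / 14.83% = 1.2121
β_Brixley = 0.792 × 54.17% / 14.83% = 2.8930
β_Larkin = 0.482 × 45.21% / 14.83% = 1.4694
β_Arden = 0.328 × 17.11% / 14.83% = 0.3784
β_Ellery = 0.294 × 20.39% / 14.83% = 0.4042
β_P = Σ w_i β_i = 0.06×1.2121 + 0.06×2.8930 + 0.23×1.4694 + 0.36×0.3784 + 0.29×0.4042 = 0.8377
E(R_P) = R_f + β_P × MRP = 1.10% + 0.8377 × 6.04% = 6.16%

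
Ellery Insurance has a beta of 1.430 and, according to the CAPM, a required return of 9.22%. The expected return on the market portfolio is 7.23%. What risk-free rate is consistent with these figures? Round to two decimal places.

E(R) = R_f + β(E(R_m) − R_f) = R_f(1 − β) + β·E(R_m)
9.22% = R_f × (1 − 1.430) + 1.430 × 7.23%
9.22% = R_f × -0.430 + 10.33890%
R_f = (9.22% − 10.33890%) / -0.430 = 2.60%

2.60%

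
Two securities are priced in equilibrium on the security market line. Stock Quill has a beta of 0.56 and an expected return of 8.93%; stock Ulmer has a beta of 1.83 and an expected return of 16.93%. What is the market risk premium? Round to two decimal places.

6.30%

Both satisfy E(R) = R_f + β·MRP, so the slope of the SML is
MRP = (16.93% − 8.93%) / (1.83 − 0.56) = 8.00% / 1.27 = 6.2992%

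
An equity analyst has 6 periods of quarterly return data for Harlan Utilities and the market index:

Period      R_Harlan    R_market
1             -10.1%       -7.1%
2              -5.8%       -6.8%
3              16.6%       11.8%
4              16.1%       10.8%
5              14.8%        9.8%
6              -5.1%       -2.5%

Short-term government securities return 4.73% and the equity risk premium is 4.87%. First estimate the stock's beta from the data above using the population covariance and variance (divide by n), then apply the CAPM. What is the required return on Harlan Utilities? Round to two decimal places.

Mean R_i = (-10.1 − 5.8 + 16.6 + 16.1 + 14.8 − 5.1) / 6 = 4.4167%
Mean R_m = (-7.1 − 6.8 + 11.8 + 10.8 + 9.8 − 2.5) / 6 = 2.6667%
Σ(R_i − R̄_i)(R_m − R̄_m) = 568.0333  ⇒  Cov = 568.0333 / 6 = 94.6722
Σ(R_m − R̄_m)² = 412.1533  ⇒  Var(R_m) = 412.1533 / 6 = 68.6922
β = Cov / Var(R_m) = 94.6722 / 68.6922 = 1.3782
E(R) = R_f + β × MRP = 4.73% + 1.3782 × 4.87% = 11.44%

11.44%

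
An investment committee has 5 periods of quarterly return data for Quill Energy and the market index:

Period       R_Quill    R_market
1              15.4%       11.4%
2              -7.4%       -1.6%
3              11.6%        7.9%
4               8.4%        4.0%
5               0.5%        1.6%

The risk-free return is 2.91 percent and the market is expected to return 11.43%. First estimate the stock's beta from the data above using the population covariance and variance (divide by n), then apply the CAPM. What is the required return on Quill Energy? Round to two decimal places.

Mean R_i = (15.4 − 7.4 + 11.6 + 8.4 + 0.5) / 5 = 5.7000%
Mean R_m = (11.4 − 1.6 + 7.9 + 4.0 + 1.6) / 5 = 4.6600%
Σ(R_i − R̄_i)(R_m − R̄_m) = 180.6300  ⇒  Cov = 180.6300 / 5 = 36.1260
Σ(R_m − R̄_m)² = 104.9120  ⇒  Var(R_m) = 104.9120 / 5 = 20.9824
β = Cov / Var(R_m) = 36.1260 / 20.9824 = 1.7217
MRP = 11.43% − 2.91% = 8.52%
E(R) = R_f + β × MRP = 2.91% + 1.7217 × 8.52% = 17.58%

17.58%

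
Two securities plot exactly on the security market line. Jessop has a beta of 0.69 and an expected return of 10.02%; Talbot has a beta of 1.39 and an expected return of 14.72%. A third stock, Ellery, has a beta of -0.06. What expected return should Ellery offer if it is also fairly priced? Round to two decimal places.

MRP (SML slope) = (14.72% − 10.02%) / (1.39 − 0.69) = 4.70% / 0.70 = 6.7143%
R_f (intercept) = 10.02% − 0.69 × 6.7143% = 5.3871%
E(R_Ellery) = R_f + β × MRP = 5.3871% + -0.06 × 6.7143% = 4.98%

4.98%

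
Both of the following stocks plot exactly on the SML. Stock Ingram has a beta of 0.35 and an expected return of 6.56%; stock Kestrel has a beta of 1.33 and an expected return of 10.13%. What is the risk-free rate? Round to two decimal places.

Both satisfy E(R) = R_f + β·MRP, so the slope of the SML is
MRP = (10.13% − 6.56%) / (1.33 − 0.35) = 3.57% / 0.98 = 3.6429%
R_f = E(R_Ingram) − β_Ingram·MRP = 6.56% − 0.35 × 3.6429% = 5.2850%

5.29%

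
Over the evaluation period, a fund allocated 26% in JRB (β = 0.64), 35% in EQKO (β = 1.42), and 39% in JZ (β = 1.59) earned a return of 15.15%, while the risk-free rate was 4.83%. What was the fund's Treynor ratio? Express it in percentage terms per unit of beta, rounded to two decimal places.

β_P = 0.26×0.64 + 0.35×1.42 + 0.39×1.59 = 1.2835
Treynor = (R_P − R_f) / β_P = (15.15% − 4.83%) / 1.2835 = 10.32% / 1.2835 = 8.04%

8.04%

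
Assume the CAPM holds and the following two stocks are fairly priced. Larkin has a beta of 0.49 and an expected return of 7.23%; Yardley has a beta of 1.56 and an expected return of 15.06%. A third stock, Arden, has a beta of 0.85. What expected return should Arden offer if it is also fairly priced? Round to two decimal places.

9.86%

MRP (SML slope) = (15.06% − 7.23%) / (1.56 − 0.49) = 7.83% / 1.07 = 7.3178%
R_f (intercept) = 7.23% − 0.49 × 7.3178% = 3.6443%
E(R_Arden) = R_f + β × MRP = 3.6443% + 0.85 × 7.3178% = 9.86%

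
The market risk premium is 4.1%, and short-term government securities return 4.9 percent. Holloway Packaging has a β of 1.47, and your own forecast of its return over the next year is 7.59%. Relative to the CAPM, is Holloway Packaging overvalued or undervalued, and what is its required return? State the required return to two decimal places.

Required return = R_f + β·MRP = 4.9% + 1.47 × 4.1% = 10.93%
Forecast 7.59% < required 10.93% → the stock plots below the SML → overvalued.

Overvalued; required return 10.93%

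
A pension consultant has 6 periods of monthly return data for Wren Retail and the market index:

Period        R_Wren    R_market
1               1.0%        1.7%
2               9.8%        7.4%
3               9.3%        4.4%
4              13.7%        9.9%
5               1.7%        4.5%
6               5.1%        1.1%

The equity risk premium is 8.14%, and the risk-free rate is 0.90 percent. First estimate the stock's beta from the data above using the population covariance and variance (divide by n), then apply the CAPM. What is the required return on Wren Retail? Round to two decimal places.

10.70%

Mean R_i = (1.0 + 9.8 + 9.3 + 13.7 + 1.7 + 5.1) / 6 = 6.7667%
Mean R_m = (1.7 + 7.4 + 4.4 + 9.9 + 4.5 + 1.1) / 6 = 4.8333%
Σ(R_i − R̄_i)(R_m − R̄_m) = 67.7967  ⇒  Cov = 67.7967 / 6 = 11.2995
Σ(R_m − R̄_m)² = 56.3133  ⇒  Var(R_m) = 56.3133 / 6 = 9.3856
β = Cov / Var(R_m) = 11.2995 / 9.3856 = 1.2039
E(R) = R_f + β × MRP = 0.90% + 1.2039 × 8.14% = 10.70%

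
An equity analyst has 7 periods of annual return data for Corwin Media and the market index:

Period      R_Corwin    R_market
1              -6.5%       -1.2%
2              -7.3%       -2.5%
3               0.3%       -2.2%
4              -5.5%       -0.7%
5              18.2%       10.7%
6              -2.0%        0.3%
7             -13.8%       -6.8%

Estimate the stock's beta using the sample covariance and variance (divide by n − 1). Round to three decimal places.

Mean R_i = (-6.5 − 7.3 + 0.3 − 5.5 + 18.2 − 2.0 − 13.8) / 7 = -2.3714%
Mean R_m = (-1.2 − 2.5 − 2.2 − 0.7 + 10.7 + 0.3 − 6.8) / 7 = -0.3429%
Σ(R_i − R̄_i)(R_m − R̄_m) = 311.5286  ⇒  Cov = 311.5286 / 6 = 51.9214
Σ(R_m − R̄_m)² = 173.0171  ⇒  Var(R_m) = 173.0171 / 6 = 28.8362
β = Cov / Var(R_m) = 51.9214 / 28.8362 = 1.8006

1.801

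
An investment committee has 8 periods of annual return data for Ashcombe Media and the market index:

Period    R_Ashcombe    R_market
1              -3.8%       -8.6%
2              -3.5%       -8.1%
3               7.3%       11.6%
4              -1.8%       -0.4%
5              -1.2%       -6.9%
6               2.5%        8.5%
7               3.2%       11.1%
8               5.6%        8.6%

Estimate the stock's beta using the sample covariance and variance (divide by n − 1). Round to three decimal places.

Mean R_i = (-3.8 − 3.5 + 7.3 − 1.8 − 1.2 + 2.5 + 3.2 + 5.6) / 8 = 1.0375%
Mean R_m = (-8.6 − 8.1 + 11.6 − 0.4 − 6.9 + 8.5 + 11.1 + 8.6) / 8 = 1.9750%
Σ(R_i − R̄_i)(R_m − R̄_m) = 243.2475  ⇒  Cov = 243.2475 / 7 = 34.7496
Σ(R_m − R̄_m)² = 560.1150  ⇒  Var(R_m) = 560.1150 / 7 = 80.0164
β = Cov / Var(R_m) = 34.7496 / 80.0164 = 0.4343

0.434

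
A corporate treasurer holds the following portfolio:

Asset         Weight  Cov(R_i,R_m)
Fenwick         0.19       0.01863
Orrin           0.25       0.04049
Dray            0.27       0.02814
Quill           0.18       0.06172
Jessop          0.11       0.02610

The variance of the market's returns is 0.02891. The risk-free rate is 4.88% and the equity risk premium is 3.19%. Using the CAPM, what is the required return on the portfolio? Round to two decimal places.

β_Fenwick = 0.01863 / 0.02891 = 0.6444
β_Orrin = 0.04049 / 0.02891 = 1.4006
β_Dray = 0.02814 / 0.02891 = 0.9734
β_Quill = 0.06172 / 0.02891 = 2.1349
β_Jessop = 0.02610 / 0.02891 = 0.9028
β_P = Σ w_i β_i = 0.19×0.6444 + 0.25×1.4006 + 0.27×0.9734 + 0.18×2.1349 + 0.11×0.9028 = 1.2190
E(R_P) = R_f + β_P × MRP = 4.88% + 1.2190 × 3.19% = 8.77%

8.77%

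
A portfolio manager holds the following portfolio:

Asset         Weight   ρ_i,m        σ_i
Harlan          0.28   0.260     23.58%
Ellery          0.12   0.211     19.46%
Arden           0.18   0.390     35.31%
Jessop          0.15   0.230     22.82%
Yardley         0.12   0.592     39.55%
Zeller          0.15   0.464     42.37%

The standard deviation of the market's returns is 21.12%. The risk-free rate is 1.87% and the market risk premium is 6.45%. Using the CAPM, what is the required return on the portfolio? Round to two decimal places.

β_Harlan = 0.260 × 23.58% / 21.12% = 0.2903
β_Ellery = 0.211 × 19.46% / 21.12% = 0.1944
β_Arden = 0.390 × 35.31% / 21.12% = 0.6520
β_Jessop = 0.230 × 22.82% / 21.12% = 0.2485
β_Yardley = 0.592 × 39.55% / 21.12% = 1.1086
β_Zeller = 0.464 × 42.37% / 21.12% = 0.9309
β_P = Σ w_i β_i = 0.28×0.2903 + 0.12×0.1944 + 0.18×0.6520 + 0.15×0.2485 + 0.12×1.1086 + 0.15×0.9309 = 0.5319
E(R_P) = R_f + β_P × MRP = 1.87% + 0.5319 × 6.45% = 5.30%

5.30%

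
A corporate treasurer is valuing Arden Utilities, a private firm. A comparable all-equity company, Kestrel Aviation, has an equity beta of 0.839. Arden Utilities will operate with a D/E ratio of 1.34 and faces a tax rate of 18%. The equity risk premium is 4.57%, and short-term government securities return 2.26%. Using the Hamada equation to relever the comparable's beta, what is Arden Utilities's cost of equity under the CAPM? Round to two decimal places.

10.31%

β_L = β_U × [1 + (1 − t)(D/E)] = 0.839 × [1 + (1 − 0.18) × 1.34]
    = 0.839 × [1 + 0.82 × 1.34] = 0.839 × 2.0988 = 1.7609
E(R) = R_f + β_L × MRP = 2.26% + 1.7609 × 4.57% = 10.31%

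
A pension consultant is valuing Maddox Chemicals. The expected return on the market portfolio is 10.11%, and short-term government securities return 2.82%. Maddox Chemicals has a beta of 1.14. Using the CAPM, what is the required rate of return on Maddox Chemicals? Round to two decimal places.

Market risk premium = E(R_m) − R_f = 10.11% − 2.82% = 7.29%
E(R) = R_f + β × MRP = 2.82% + 1.14 × 7.29% = 11.13%

11.13%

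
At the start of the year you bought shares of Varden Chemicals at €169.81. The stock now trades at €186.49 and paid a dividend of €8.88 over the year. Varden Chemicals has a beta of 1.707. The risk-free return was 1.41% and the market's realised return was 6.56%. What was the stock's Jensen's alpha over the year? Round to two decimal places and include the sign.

+4.85%

Realised HPR = (P1 + D1 − P0) / P0 = (186.49 + 8.88 − 169.81) / 169.81 = 25.56 / 169.81 = 15.0521%
MRP = 6.56% − 1.41% = 5.15%
CAPM required = R_f + β·MRP = 1.41% + 1.707 × 5.15% = 10.20105%
α = realised − required = 15.0521% − 10.20105% = +4.85%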